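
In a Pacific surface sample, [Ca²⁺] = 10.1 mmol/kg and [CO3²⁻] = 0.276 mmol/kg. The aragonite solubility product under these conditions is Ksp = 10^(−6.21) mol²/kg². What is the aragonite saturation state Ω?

Ksp = 10^(−6.21) = 6.166×10^-7
Ω = [Ca²⁺][CO3²⁻]/Ksp = (10.1×10^-3)(0.276×10^-3) / 6.166×10^-7 = 4.52

Ω = 4.52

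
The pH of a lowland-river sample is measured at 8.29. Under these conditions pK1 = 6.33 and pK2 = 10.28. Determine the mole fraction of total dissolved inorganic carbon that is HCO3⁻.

α₁ = 1 / (1 + [H⁺]/K1 + K2/[H⁺]) = 1 / (1 + 10^-1.96 + 10^-1.99)
   = 1 / (1 + 0.010965 + 0.010233) = 1/1.0212 = 0.9792

α₁ = 0.979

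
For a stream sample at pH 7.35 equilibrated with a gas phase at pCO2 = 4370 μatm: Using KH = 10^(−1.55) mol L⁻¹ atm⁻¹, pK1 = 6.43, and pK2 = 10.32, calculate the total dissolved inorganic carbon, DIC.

DIC = 1.15 mmol/L

[CO2*] = KH · pCO2 = 10^(−1.55) × 4370×10^-6 = 1.232×10^-4 mol/L
α₀ = 1/(1 + K1/[H⁺] + K1K2/[H⁺]²) = 1/(1 + 10^+0.92 + 10^-2.05) = 0.1072
DIC = [CO2*]/α₀ = 1.232×10^-4 / 0.1072 = 1.15 mmol/L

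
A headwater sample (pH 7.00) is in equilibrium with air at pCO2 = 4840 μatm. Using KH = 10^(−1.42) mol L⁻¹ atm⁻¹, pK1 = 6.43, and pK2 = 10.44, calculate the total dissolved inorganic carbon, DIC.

[CO2*] = KH · pCO2 = 10^(−1.42) × 4840×10^-6 = 1.840×10^-4 mol/L
α₀ = 1/(1 + K1/[H⁺] + K1K2/[H⁺]²) = 1/(1 + 10^+0.57 + 10^-2.87) = 0.2120
DIC = [CO2*]/α₀ = 1.840×10^-4 / 0.2120 = 0.868 mmol/L

DIC = 0.868 mmol/L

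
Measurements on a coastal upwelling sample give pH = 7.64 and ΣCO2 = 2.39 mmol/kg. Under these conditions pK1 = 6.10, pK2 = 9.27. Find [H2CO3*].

α₀ = 1 / (1 + K1/[H⁺] + K1K2/[H⁺]²) = 1 / (1 + 10^+1.54 + 10^-0.09)
   = 1 / (1 + 34.674 + 0.81283) = 1/36.487 = 0.02741
[CO2*] = α₀ × DIC = 0.02741 × 2.39 = 0.0655 mmol/kg

[CO2*] = 0.0655 mmol/kg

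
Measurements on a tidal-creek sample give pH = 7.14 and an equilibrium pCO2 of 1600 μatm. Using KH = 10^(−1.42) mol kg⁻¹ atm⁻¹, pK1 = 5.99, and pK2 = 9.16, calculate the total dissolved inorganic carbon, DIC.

[CO2*] = KH · pCO2 = 10^(−1.42) × 1600×10^-6 = 6.083×10^-5 mol/kg
α₀ = 1/(1 + K1/[H⁺] + K1K2/[H⁺]²) = 1/(1 + 10^+1.15 + 10^-0.87) = 0.06553
DIC = [CO2*]/α₀ = 6.083×10^-5 / 0.06553 = 0.928 mmol/kg

DIC = 0.928 mmol/kg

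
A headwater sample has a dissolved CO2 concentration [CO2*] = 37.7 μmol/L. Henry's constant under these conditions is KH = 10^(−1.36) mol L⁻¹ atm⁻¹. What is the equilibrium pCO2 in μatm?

pCO2 = 864 μatm

KH = 10^(−1.36) = 4.365×10^-2 mol L⁻¹ atm⁻¹
pCO2 = [CO2*]/KH = 37.7×10^-6 / 4.365×10^-2 = 8.64×10^-4 atm = 864 μatm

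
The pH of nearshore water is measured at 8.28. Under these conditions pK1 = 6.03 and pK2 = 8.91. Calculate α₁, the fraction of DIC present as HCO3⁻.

α₁ = 0.806

α₁ = 1 / (1 + [H⁺]/K1 + K2/[H⁺]) = 1 / (1 + 10^-2.25 + 10^-0.63)
   = 1 / (1 + 0.0056234 + 0.23442) = 1/1.2400 = 0.8064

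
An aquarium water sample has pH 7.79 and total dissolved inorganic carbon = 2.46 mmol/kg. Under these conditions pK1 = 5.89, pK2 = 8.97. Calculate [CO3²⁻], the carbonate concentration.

α₂ = 1 / (1 + [H⁺]/K2 + [H⁺]²/(K1K2)) = 1 / (1 + 10^+1.18 + 10^-0.72)
   = 1 / (1 + 15.136 + 0.19055) = 1/16.326 = 0.06125
[CO3²⁻] = α₂ × DIC = 0.06125 × 2.46 = 0.151 mmol/kg

[CO3²⁻] = 0.151 mmol/kg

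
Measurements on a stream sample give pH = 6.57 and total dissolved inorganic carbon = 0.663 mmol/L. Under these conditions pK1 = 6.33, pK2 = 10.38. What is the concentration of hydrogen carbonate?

[HCO3⁻] = 0.421 mmol/L

α₁ = 1 / (1 + [H⁺]/K1 + K2/[H⁺]) = 1 / (1 + 10^-0.24 + 10^-3.81)
   = 1 / (1 + 0.57544 + 0.00015488) = 1/1.5756 = 0.6347
[HCO3⁻] = α₁ × DIC = 0.6347 × 0.663 = 0.421 mmol/L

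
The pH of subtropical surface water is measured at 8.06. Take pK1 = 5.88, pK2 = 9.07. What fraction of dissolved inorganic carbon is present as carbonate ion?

α₂ = 0.0885

α₂ = 1 / (1 + [H⁺]/K2 + [H⁺]²/(K1K2)) = 1 / (1 + 10^+1.01 + 10^-1.17)
   = 1 / (1 + 10.233 + 0.067608) = 1/11.301 = 0.08849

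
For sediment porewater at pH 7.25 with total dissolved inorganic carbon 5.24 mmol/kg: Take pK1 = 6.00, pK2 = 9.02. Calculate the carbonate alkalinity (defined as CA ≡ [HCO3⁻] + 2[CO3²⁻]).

CA = 5.05 mmol/kg

CA = [HCO3⁻] + 2[CO3²⁻] = (α₁ + 2α₂)·DIC
At pH 7.25: [H⁺]/K1 = 10^-1.25 = 0.056234, K2/[H⁺] = 10^-1.77 = 0.016982
α₁ = 1/(1 + 0.056234 + 0.016982) = 1/1.0732 = 0.9318; α₂ = α₁·K2/[H⁺] = 0.01582
α₁ + 2α₂ = 0.9634
CA = 0.9634 × 5.24 = 5.05 mmol/kg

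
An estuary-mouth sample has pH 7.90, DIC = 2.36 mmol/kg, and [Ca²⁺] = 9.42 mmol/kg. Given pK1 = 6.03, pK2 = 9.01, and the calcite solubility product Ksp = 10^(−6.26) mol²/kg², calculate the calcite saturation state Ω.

α₂ = 1 / (1 + [H⁺]/K2 + [H⁺]²/(K1K2)) = 1 / (1 + 10^+1.11 + 10^-0.76)
   = 1 / (1 + 12.882 + 0.17378) = 1/14.056 = 0.07114
[CO3²⁻] = α₂ × DIC = 0.07114 × 2.36 = 0.1679 mmol/kg
Ksp = 10^(−6.26) = 5.495×10^-7
Ω = [Ca²⁺][CO3²⁻]/Ksp = (9.42×10^-3)(1.679×10^-4) / 5.495×10^-7 = 2.88

Ω = 2.88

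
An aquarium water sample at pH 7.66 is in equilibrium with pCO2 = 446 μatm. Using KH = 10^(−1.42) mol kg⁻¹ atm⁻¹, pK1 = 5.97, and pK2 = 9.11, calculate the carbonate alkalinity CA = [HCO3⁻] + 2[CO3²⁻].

CA = 0.889 mmol/kg

[CO2*] = KH · pCO2 = 10^(−1.42) × 446×10^-6 = 1.696×10^-5 mol/kg
α₀ = 1/(1 + K1/[H⁺] + K1K2/[H⁺]²) = 1/(1 + 10^+1.69 + 10^+0.24) = 0.01934
DIC = [CO2*]/α₀ = 1.696×10^-5 / 0.01934 = 0.8769 mmol/kg
CA = (α₁ + 2α₂)·DIC = (0.9471 + 2×0.03360) × 0.8769 = 0.889 mmol/kg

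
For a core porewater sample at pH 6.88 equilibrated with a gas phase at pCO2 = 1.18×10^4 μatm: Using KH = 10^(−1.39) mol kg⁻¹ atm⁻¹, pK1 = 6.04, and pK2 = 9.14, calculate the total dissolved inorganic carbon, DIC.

DIC = 3.82 mmol/kg

[CO2*] = KH · pCO2 = 10^(−1.39) × 1.18×10^4×10^-6 = 4.807×10^-4 mol/kg
α₀ = 1/(1 + K1/[H⁺] + K1K2/[H⁺]²) = 1/(1 + 10^+0.84 + 10^-1.42) = 0.1257
DIC = [CO2*]/α₀ = 4.807×10^-4 / 0.1257 = 3.82 mmol/kg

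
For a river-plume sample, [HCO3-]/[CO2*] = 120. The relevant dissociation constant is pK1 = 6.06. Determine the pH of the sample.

From K1 = [H⁺][HCO3-]/[CO2*]:  pH = pK1 + log₁₀([HCO3-]/[CO2*])
log₁₀(120) = +2.079
pH = 6.06 + (+2.079) = 8.14

pH = 8.14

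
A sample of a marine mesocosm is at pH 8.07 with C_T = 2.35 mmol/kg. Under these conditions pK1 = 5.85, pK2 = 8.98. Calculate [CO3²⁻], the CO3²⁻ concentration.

α₂ = 1 / (1 + [H⁺]/K2 + [H⁺]²/(K1K2)) = 1 / (1 + 10^+0.91 + 10^-1.31)
   = 1 / (1 + 8.1283 + 0.048978) = 1/9.1773 = 0.1090
[CO3²⁻] = α₂ × DIC = 0.1090 × 2.35 = 0.256 mmol/kg

[CO3²⁻] = 0.256 mmol/kg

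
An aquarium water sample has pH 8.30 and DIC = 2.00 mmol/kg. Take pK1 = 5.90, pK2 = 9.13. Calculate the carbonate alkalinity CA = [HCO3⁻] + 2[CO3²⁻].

CA = 2.25 mmol/kg

CA = [HCO3⁻] + 2[CO3²⁻] = (α₁ + 2α₂)·DIC
At pH 8.30: [H⁺]/K1 = 10^-2.40 = 0.0039811, K2/[H⁺] = 10^-0.83 = 0.14791
α₁ = 1/(1 + 0.0039811 + 0.14791) = 1/1.1519 = 0.8681; α₂ = α₁·K2/[H⁺] = 0.1284
α₁ + 2α₂ = 1.1250
CA = 1.1250 × 2.00 = 2.25 mmol/kg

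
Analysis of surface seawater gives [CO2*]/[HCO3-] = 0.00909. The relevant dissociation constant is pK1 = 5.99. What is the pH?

From K1 = [H⁺][HCO3-]/[CO2*]:  pH = pK1 − log₁₀([CO2*]/[HCO3-])
log₁₀(0.00909) = -2.041
pH = 5.99 − (-2.041) = 8.03

pH = 8.03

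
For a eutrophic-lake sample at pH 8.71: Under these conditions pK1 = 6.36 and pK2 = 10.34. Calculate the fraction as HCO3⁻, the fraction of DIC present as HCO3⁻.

α₁ = 0.973

α₁ = 1 / (1 + [H⁺]/K1 + K2/[H⁺]) = 1 / (1 + 10^-2.35 + 10^-1.63)
   = 1 / (1 + 0.0044668 + 0.023442) = 1/1.0279 = 0.9728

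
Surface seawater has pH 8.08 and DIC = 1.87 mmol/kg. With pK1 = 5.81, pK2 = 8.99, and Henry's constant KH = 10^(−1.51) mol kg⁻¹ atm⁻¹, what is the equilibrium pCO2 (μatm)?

pCO2 = 288 μatm

α₀ = 1 / (1 + K1/[H⁺] + K1K2/[H⁺]²) = 1 / (1 + 10^+2.27 + 10^+1.36)
   = 1 / (1 + 186.21 + 22.909) = 1/210.12 = 0.004759
[CO2*] = α₀ × DIC = 0.004759 × 1.87 = 0.008900 mmol/kg = 8.900 μmol/kg
pCO2 = [CO2*]/KH = 8.900×10^-6 / 3.090×10^-2 = 288 μatm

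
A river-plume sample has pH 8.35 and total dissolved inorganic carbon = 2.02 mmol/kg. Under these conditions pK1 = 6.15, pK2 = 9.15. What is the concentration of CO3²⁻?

[CO3²⁻] = 0.275 mmol/kg

α₂ = 1 / (1 + [H⁺]/K2 + [H⁺]²/(K1K2)) = 1 / (1 + 10^+0.80 + 10^-1.40)
   = 1 / (1 + 6.3096 + 0.039811) = 1/7.3494 = 0.1361
[CO3²⁻] = α₂ × DIC = 0.1361 × 2.02 = 0.275 mmol/kg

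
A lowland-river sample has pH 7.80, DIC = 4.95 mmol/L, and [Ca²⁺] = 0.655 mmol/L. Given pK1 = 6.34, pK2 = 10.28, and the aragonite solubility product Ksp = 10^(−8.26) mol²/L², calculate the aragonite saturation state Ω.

Ω = 1.88

α₂ = 1 / (1 + [H⁺]/K2 + [H⁺]²/(K1K2)) = 1 / (1 + 10^+2.48 + 10^+1.02)
   = 1 / (1 + 302.00 + 10.471) = 1/313.47 = 0.003190
[CO3²⁻] = α₂ × DIC = 0.003190 × 4.95 = 0.01579 mmol/L = 15.79 μmol/L
Ksp = 10^(−8.26) = 5.495×10^-9
Ω = [Ca²⁺][CO3²⁻]/Ksp = (0.655×10^-3)(1.579×10^-5) / 5.495×10^-9 = 1.88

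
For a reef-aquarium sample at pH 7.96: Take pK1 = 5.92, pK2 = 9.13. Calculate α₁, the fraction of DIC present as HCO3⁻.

α₁ = 0.929

α₁ = 1 / (1 + [H⁺]/K1 + K2/[H⁺]) = 1 / (1 + 10^-2.04 + 10^-1.17)
   = 1 / (1 + 0.0091201 + 0.067608) = 1/1.0767 = 0.9287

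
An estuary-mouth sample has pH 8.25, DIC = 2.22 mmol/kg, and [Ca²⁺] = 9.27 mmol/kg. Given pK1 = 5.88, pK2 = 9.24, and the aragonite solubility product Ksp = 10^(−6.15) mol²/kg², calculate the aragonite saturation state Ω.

Ω = 2.69

α₂ = 1 / (1 + [H⁺]/K2 + [H⁺]²/(K1K2)) = 1 / (1 + 10^+0.99 + 10^-1.38)
   = 1 / (1 + 9.7724 + 0.041687) = 1/10.814 = 0.09247
[CO3²⁻] = α₂ × DIC = 0.09247 × 2.22 = 0.2053 mmol/kg
Ksp = 10^(−6.15) = 7.079×10^-7
Ω = [Ca²⁺][CO3²⁻]/Ksp = (9.27×10^-3)(2.053×10^-4) / 7.079×10^-7 = 2.69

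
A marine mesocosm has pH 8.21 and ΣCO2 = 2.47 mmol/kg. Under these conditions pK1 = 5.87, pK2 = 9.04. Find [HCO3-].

[HCO3⁻] = 2.14 mmol/kg

α₁ = 1 / (1 + [H⁺]/K1 + K2/[H⁺]) = 1 / (1 + 10^-2.34 + 10^-0.83)
   = 1 / (1 + 0.0045709 + 0.14791) = 1/1.1525 = 0.8677
[HCO3⁻] = α₁ × DIC = 0.8677 × 2.47 = 2.14 mmol/kg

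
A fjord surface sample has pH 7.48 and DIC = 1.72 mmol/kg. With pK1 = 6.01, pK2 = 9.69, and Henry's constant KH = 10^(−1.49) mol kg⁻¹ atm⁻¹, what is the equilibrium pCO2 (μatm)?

α₀ = 1 / (1 + K1/[H⁺] + K1K2/[H⁺]²) = 1 / (1 + 10^+1.47 + 10^-0.74)
   = 1 / (1 + 29.512 + 0.18197) = 1/30.694 = 0.03258
[CO2*] = α₀ × DIC = 0.03258 × 1.72 = 0.05604 mmol/kg
pCO2 = [CO2*]/KH = 5.604×10^-5 / 3.236×10^-2 = 1730 μatm

pCO2 = 1730 μatm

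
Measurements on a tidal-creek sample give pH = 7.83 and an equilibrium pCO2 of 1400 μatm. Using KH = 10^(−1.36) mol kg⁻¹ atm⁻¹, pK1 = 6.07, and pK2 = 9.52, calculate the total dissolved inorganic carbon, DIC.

[CO2*] = KH · pCO2 = 10^(−1.36) × 1400×10^-6 = 6.111×10^-5 mol/kg
α₀ = 1/(1 + K1/[H⁺] + K1K2/[H⁺]²) = 1/(1 + 10^+1.76 + 10^+0.07) = 0.01675
DIC = [CO2*]/α₀ = 6.111×10^-5 / 0.01675 = 3.65 mmol/kg

DIC = 3.65 mmol/kg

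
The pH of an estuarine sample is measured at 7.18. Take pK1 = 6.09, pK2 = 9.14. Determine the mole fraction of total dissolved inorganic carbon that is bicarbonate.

α₁ = 0.916

α₁ = 1 / (1 + [H⁺]/K1 + K2/[H⁺]) = 1 / (1 + 10^-1.09 + 10^-1.96)
   = 1 / (1 + 0.081283 + 0.010965) = 1/1.0922 = 0.9155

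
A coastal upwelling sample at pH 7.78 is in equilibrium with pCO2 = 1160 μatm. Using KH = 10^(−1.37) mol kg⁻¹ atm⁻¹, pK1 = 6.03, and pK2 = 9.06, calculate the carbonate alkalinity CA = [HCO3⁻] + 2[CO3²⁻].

[CO2*] = KH · pCO2 = 10^(−1.37) × 1160×10^-6 = 4.948×10^-5 mol/kg
α₀ = 1/(1 + K1/[H⁺] + K1K2/[H⁺]²) = 1/(1 + 10^+1.75 + 10^+0.47) = 0.01662
DIC = [CO2*]/α₀ = 4.948×10^-5 / 0.01662 = 2.978 mmol/kg
CA = (α₁ + 2α₂)·DIC = (0.9343 + 2×0.04904) × 2.978 = 3.07 mmol/kg

CA = 3.07 mmol/kg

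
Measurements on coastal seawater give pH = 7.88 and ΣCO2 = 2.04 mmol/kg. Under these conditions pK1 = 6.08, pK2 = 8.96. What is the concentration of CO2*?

α₀ = 1 / (1 + K1/[H⁺] + K1K2/[H⁺]²) = 1 / (1 + 10^+1.80 + 10^+0.72)
   = 1 / (1 + 63.096 + 5.2481) = 1/69.344 = 0.01442
[CO2*] = α₀ × DIC = 0.01442 × 2.04 = 0.0294 mmol/kg

[CO2*] = 0.0294 mmol/kg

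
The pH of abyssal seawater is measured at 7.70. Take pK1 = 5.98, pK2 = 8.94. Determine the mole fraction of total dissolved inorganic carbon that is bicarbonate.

α₁ = 0.929

α₁ = 1 / (1 + [H⁺]/K1 + K2/[H⁺]) = 1 / (1 + 10^-1.72 + 10^-1.24)
   = 1 / (1 + 0.019055 + 0.057544) = 1/1.0766 = 0.9289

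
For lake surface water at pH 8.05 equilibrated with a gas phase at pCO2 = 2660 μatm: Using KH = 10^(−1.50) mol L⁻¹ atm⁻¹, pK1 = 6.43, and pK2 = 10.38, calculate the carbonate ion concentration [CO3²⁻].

[CO2*] = KH · pCO2 = 10^(−1.50) × 2660×10^-6 = 8.412×10^-5 mol/L
α₀ = 1/(1 + K1/[H⁺] + K1K2/[H⁺]²) = 1/(1 + 10^+1.62 + 10^-0.71) = 0.02332
DIC = [CO2*]/α₀ = 8.412×10^-5 / 0.02332 = 3.607 mmol/L
[CO3²⁻] = α₂·DIC; α₂ = 0.004547, so [CO3²⁻] = 0.004547 × 3.607 = 0.0164 mmol/L = 16.4 μmol/L

[CO3²⁻] = 16.4 μmol/L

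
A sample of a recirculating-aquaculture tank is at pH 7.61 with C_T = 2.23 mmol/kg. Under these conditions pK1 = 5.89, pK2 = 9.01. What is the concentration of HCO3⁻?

α₁ = 1 / (1 + [H⁺]/K1 + K2/[H⁺]) = 1 / (1 + 10^-1.72 + 10^-1.40)
   = 1 / (1 + 0.019055 + 0.039811) = 1/1.0589 = 0.9444
[HCO3⁻] = α₁ × DIC = 0.9444 × 2.23 = 2.11 mmol/kg

[HCO3⁻] = 2.11 mmol/kg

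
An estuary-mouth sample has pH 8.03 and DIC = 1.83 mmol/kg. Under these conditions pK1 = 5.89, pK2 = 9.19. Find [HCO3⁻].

[HCO3⁻] = 1.70 mmol/kg

α₁ = 1 / (1 + [H⁺]/K1 + K2/[H⁺]) = 1 / (1 + 10^-2.14 + 10^-1.16)
   = 1 / (1 + 0.0072444 + 0.069183) = 1/1.0764 = 0.9290
[HCO3⁻] = α₁ × DIC = 0.9290 × 1.83 = 1.70 mmol/kg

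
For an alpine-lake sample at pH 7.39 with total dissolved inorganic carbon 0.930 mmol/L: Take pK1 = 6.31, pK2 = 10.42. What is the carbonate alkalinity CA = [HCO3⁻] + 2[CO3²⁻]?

CA = [HCO3⁻] + 2[CO3²⁻] = (α₁ + 2α₂)·DIC
At pH 7.39: [H⁺]/K1 = 10^-1.08 = 0.083176, K2/[H⁺] = 10^-3.03 = 0.00093325
α₁ = 1/(1 + 0.083176 + 0.00093325) = 1/1.0841 = 0.9224; α₂ = α₁·K2/[H⁺] = 0.0008608
α₁ + 2α₂ = 0.9241
CA = 0.9241 × 0.930 = 0.859 mmol/L

CA = 0.859 mmol/L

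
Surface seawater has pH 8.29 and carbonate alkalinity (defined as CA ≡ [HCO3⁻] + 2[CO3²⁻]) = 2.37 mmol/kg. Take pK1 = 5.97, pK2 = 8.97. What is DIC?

DIC = 2.03 mmol/kg

CA = [HCO3⁻] + 2[CO3²⁻] = (α₁ + 2α₂)·DIC
At pH 8.29: [H⁺]/K1 = 10^-2.32 = 0.0047863, K2/[H⁺] = 10^-0.68 = 0.20893
α₁ = 1/(1 + 0.0047863 + 0.20893) = 1/1.2137 = 0.8239; α₂ = α₁·K2/[H⁺] = 0.1721
α₁ + 2α₂ = 1.1682
DIC = CA / (α₁ + 2α₂) = 2.37 / 1.1682 = 2.03 mmol/kg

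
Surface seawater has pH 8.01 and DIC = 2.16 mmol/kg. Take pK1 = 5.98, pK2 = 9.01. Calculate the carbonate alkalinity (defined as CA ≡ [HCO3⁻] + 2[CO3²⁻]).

CA = [HCO3⁻] + 2[CO3²⁻] = (α₁ + 2α₂)·DIC
At pH 8.01: [H⁺]/K1 = 10^-2.03 = 0.0093325, K2/[H⁺] = 10^-1.00 = 0.10000
α₁ = 1/(1 + 0.0093325 + 0.10000) = 1/1.1093 = 0.9014; α₂ = α₁·K2/[H⁺] = 0.09014
α₁ + 2α₂ = 1.0817
CA = 1.0817 × 2.16 = 2.34 mmol/kg

CA = 2.34 mmol/kg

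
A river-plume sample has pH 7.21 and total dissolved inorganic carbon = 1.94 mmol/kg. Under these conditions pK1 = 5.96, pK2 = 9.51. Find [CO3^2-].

α₂ = 1 / (1 + [H⁺]/K2 + [H⁺]²/(K1K2)) = 1 / (1 + 10^+2.30 + 10^+1.05)
   = 1 / (1 + 199.53 + 11.220) = 1/211.75 = 0.004723
[CO3²⁻] = α₂ × DIC = 0.004723 × 1.94 = 0.00916 mmol/kg = 9.16 μmol/kg

[CO3²⁻] = 9.16 μmol/kg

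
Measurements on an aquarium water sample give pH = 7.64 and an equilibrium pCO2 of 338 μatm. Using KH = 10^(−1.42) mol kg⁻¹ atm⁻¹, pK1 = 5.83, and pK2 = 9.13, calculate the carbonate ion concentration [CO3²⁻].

[CO3²⁻] = 0.0268 mmol/kg

[CO2*] = KH · pCO2 = 10^(−1.42) × 338×10^-6 = 1.285×10^-5 mol/kg
α₀ = 1/(1 + K1/[H⁺] + K1K2/[H⁺]²) = 1/(1 + 10^+1.81 + 10^+0.32) = 0.01478
DIC = [CO2*]/α₀ = 1.285×10^-5 / 0.01478 = 0.8694 mmol/kg
[CO3²⁻] = α₂·DIC; α₂ = 0.03088, so [CO3²⁻] = 0.03088 × 0.8694 = 0.0268 mmol/kg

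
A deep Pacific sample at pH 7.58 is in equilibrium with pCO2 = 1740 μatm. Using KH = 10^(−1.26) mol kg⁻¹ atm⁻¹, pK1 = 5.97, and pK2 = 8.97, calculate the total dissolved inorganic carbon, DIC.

DIC = 4.15 mmol/kg

[CO2*] = KH · pCO2 = 10^(−1.26) × 1740×10^-6 = 9.562×10^-5 mol/kg
α₀ = 1/(1 + K1/[H⁺] + K1K2/[H⁺]²) = 1/(1 + 10^+1.61 + 10^+0.22) = 0.02304
DIC = [CO2*]/α₀ = 9.562×10^-5 / 0.02304 = 4.15 mmol/kg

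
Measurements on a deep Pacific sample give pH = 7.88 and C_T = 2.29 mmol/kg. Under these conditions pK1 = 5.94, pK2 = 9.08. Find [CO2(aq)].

[CO2*] = 0.0245 mmol/kg

α₀ = 1 / (1 + K1/[H⁺] + K1K2/[H⁺]²) = 1 / (1 + 10^+1.94 + 10^+0.74)
   = 1 / (1 + 87.096 + 5.4954) = 1/93.592 = 0.01068
[CO2*] = α₀ × DIC = 0.01068 × 2.29 = 0.0245 mmol/kg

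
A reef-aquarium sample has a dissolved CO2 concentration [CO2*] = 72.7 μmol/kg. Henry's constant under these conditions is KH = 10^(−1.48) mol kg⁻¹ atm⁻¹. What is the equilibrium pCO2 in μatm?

pCO2 = 2200 μatm

KH = 10^(−1.48) = 3.311×10^-2 mol kg⁻¹ atm⁻¹
pCO2 = [CO2*]/KH = 72.7×10^-6 / 3.311×10^-2 = 2.20×10^-3 atm = 2200 μatm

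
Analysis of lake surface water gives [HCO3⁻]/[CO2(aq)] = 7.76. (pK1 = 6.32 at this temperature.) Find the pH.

pH = 7.21

From K1 = [H⁺][HCO3⁻]/[CO2(aq)]:  pH = pK1 + log₁₀([HCO3⁻]/[CO2(aq)])
log₁₀(7.76) = +0.890
pH = 6.32 + (+0.890) = 7.21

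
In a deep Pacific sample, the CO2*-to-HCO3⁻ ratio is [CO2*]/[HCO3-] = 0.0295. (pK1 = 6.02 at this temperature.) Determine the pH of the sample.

pH = 7.55

From K1 = [H⁺][HCO3-]/[CO2*]:  pH = pK1 − log₁₀([CO2*]/[HCO3-])
log₁₀(0.0295) = -1.530
pH = 6.02 − (-1.530) = 7.55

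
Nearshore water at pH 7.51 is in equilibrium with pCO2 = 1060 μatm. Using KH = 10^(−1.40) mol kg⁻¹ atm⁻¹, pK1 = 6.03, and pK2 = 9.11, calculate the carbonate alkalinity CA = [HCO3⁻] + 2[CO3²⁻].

CA = 1.34 mmol/kg

[CO2*] = KH · pCO2 = 10^(−1.40) × 1060×10^-6 = 4.220×10^-5 mol/kg
α₀ = 1/(1 + K1/[H⁺] + K1K2/[H⁺]²) = 1/(1 + 10^+1.48 + 10^-0.12) = 0.03129
DIC = [CO2*]/α₀ = 4.220×10^-5 / 0.03129 = 1.349 mmol/kg
CA = (α₁ + 2α₂)·DIC = (0.9450 + 2×0.02374) × 1.349 = 1.34 mmol/kg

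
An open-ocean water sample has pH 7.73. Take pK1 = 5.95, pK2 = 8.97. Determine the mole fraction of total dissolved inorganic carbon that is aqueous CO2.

α₀ = 0.0155

α₀ = 1 / (1 + K1/[H⁺] + K1K2/[H⁺]²) = 1 / (1 + 10^+1.78 + 10^+0.54)
   = 1 / (1 + 60.256 + 3.4674) = 1/64.723 = 0.01545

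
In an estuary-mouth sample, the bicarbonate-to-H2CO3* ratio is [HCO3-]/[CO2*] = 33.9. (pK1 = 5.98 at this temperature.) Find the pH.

pH = 7.51

From K1 = [H⁺][HCO3-]/[CO2*]:  pH = pK1 + log₁₀([HCO3-]/[CO2*])
log₁₀(33.9) = +1.530
pH = 5.98 + (+1.530) = 7.51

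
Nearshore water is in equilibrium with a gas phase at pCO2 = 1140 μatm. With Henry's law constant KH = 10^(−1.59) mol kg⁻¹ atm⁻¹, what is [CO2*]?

[CO2*] = 29.3 μmol/kg

KH = 10^(−1.59) = 2.570×10^-2 mol kg⁻¹ atm⁻¹
[CO2*] = KH · pCO2 = 2.570×10^-2 × 1140×10^-6 atm = 2.93×10^-5 mol/kg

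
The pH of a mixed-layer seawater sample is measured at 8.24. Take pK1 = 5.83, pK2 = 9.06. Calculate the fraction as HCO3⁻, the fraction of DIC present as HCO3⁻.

α₁ = 1 / (1 + [H⁺]/K1 + K2/[H⁺]) = 1 / (1 + 10^-2.41 + 10^-0.82)
   = 1 / (1 + 0.0038905 + 0.15136) = 1/1.1552 = 0.8656

α₁ = 0.866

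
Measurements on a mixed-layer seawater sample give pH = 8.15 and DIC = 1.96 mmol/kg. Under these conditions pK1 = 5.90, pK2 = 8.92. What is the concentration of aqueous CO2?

[CO2*] = 9.38 μmol/kg

α₀ = 1 / (1 + K1/[H⁺] + K1K2/[H⁺]²) = 1 / (1 + 10^+2.25 + 10^+1.48)
   = 1 / (1 + 177.83 + 30.200) = 1/209.03 = 0.004784
[CO2*] = α₀ × DIC = 0.004784 × 1.96 = 0.00938 mmol/kg = 9.38 μmol/kg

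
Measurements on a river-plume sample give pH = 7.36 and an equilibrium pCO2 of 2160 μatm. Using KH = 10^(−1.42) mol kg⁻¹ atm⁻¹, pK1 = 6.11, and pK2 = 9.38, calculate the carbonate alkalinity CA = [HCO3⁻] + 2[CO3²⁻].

CA = 1.49 mmol/kg

[CO2*] = KH · pCO2 = 10^(−1.42) × 2160×10^-6 = 8.212×10^-5 mol/kg
α₀ = 1/(1 + K1/[H⁺] + K1K2/[H⁺]²) = 1/(1 + 10^+1.25 + 10^-0.77) = 0.05276
DIC = [CO2*]/α₀ = 8.212×10^-5 / 0.05276 = 1.556 mmol/kg
CA = (α₁ + 2α₂)·DIC = (0.9383 + 2×0.008960) × 1.556 = 1.49 mmol/kg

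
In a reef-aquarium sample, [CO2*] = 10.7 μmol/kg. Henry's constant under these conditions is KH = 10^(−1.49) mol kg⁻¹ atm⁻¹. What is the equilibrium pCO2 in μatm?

KH = 10^(−1.49) = 3.236×10^-2 mol kg⁻¹ atm⁻¹
pCO2 = [CO2*]/KH = 10.7×10^-6 / 3.236×10^-2 = 3.31×10^-4 atm = 331 μatm

pCO2 = 331 μatm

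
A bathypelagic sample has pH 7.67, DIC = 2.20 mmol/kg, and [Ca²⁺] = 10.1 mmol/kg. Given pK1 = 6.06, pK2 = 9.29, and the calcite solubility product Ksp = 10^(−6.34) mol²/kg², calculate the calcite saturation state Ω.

α₂ = 1 / (1 + [H⁺]/K2 + [H⁺]²/(K1K2)) = 1 / (1 + 10^+1.62 + 10^+0.01)
   = 1 / (1 + 41.687 + 1.0233) = 1/43.710 = 0.02288
[CO3²⁻] = α₂ × DIC = 0.02288 × 2.20 = 0.05033 mmol/kg
Ksp = 10^(−6.34) = 4.571×10^-7
Ω = [Ca²⁺][CO3²⁻]/Ksp = (10.1×10^-3)(5.033×10^-5) / 4.571×10^-7 = 1.11

Ω = 1.11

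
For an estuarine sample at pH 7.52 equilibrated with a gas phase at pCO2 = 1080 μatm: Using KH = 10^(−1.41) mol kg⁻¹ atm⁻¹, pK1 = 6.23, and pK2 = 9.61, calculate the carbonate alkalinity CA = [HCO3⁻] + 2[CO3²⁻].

[CO2*] = KH · pCO2 = 10^(−1.41) × 1080×10^-6 = 4.202×10^-5 mol/kg
α₀ = 1/(1 + K1/[H⁺] + K1K2/[H⁺]²) = 1/(1 + 10^+1.29 + 10^-0.80) = 0.04841
DIC = [CO2*]/α₀ = 4.202×10^-5 / 0.04841 = 0.8679 mmol/kg
CA = (α₁ + 2α₂)·DIC = (0.9439 + 2×0.007672) × 0.8679 = 0.833 mmol/kg

CA = 0.833 mmol/kg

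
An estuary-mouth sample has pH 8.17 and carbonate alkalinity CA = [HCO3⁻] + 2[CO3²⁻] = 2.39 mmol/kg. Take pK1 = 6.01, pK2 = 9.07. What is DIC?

DIC = 2.16 mmol/kg

CA = [HCO3⁻] + 2[CO3²⁻] = (α₁ + 2α₂)·DIC
At pH 8.17: [H⁺]/K1 = 10^-2.16 = 0.0069183, K2/[H⁺] = 10^-0.90 = 0.12589
α₁ = 1/(1 + 0.0069183 + 0.12589) = 1/1.1328 = 0.8828; α₂ = α₁·K2/[H⁺] = 0.1111
α₁ + 2α₂ = 1.1050
DIC = CA / (α₁ + 2α₂) = 2.39 / 1.1050 = 2.16 mmol/kg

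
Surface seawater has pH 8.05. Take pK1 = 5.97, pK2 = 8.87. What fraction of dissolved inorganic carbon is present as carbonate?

α₂ = 0.131

α₂ = 1 / (1 + [H⁺]/K2 + [H⁺]²/(K1K2)) = 1 / (1 + 10^+0.82 + 10^-1.26)
   = 1 / (1 + 6.6069 + 0.054954) = 1/7.6619 = 0.1305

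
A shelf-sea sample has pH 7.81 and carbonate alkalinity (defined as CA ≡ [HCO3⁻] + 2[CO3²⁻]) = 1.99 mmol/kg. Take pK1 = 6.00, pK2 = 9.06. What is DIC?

CA = [HCO3⁻] + 2[CO3²⁻] = (α₁ + 2α₂)·DIC
At pH 7.81: [H⁺]/K1 = 10^-1.81 = 0.015488, K2/[H⁺] = 10^-1.25 = 0.056234
α₁ = 1/(1 + 0.015488 + 0.056234) = 1/1.0717 = 0.9331; α₂ = α₁·K2/[H⁺] = 0.05247
α₁ + 2α₂ = 1.0380
DIC = CA / (α₁ + 2α₂) = 1.99 / 1.0380 = 1.92 mmol/kg

DIC = 1.92 mmol/kg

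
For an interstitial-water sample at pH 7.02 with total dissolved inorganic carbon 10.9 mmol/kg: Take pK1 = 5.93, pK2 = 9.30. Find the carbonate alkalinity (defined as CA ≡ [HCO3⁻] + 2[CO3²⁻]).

CA = [HCO3⁻] + 2[CO3²⁻] = (α₁ + 2α₂)·DIC
At pH 7.02: [H⁺]/K1 = 10^-1.09 = 0.081283, K2/[H⁺] = 10^-2.28 = 0.0052481
α₁ = 1/(1 + 0.081283 + 0.0052481) = 1/1.0865 = 0.9204; α₂ = α₁·K2/[H⁺] = 0.004830
α₁ + 2α₂ = 0.9300
CA = 0.9300 × 10.9 = 10.1 mmol/kg

CA = 10.1 mmol/kg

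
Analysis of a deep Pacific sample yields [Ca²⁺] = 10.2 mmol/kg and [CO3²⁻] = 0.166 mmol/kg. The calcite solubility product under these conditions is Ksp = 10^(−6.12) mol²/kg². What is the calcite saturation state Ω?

Ω = 2.23

Ksp = 10^(−6.12) = 7.586×10^-7
Ω = [Ca²⁺][CO3²⁻]/Ksp = (10.2×10^-3)(0.166×10^-3) / 7.586×10^-7 = 2.23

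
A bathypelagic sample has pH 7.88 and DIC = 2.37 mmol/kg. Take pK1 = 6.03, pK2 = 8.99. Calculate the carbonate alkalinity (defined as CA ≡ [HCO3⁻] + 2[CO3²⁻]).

CA = [HCO3⁻] + 2[CO3²⁻] = (α₁ + 2α₂)·DIC
At pH 7.88: [H⁺]/K1 = 10^-1.85 = 0.014125, K2/[H⁺] = 10^-1.11 = 0.077625
α₁ = 1/(1 + 0.014125 + 0.077625) = 1/1.0918 = 0.9160; α₂ = α₁·K2/[H⁺] = 0.07110
α₁ + 2α₂ = 1.0582
CA = 1.0582 × 2.37 = 2.51 mmol/kg

CA = 2.51 mmol/kg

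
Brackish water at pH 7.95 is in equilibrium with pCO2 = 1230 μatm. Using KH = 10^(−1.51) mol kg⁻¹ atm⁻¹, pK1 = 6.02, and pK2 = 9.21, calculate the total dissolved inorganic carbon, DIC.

[CO2*] = KH · pCO2 = 10^(−1.51) × 1230×10^-6 = 3.801×10^-5 mol/kg
α₀ = 1/(1 + K1/[H⁺] + K1K2/[H⁺]²) = 1/(1 + 10^+1.93 + 10^+0.67) = 0.01101
DIC = [CO2*]/α₀ = 3.801×10^-5 / 0.01101 = 3.45 mmol/kg

DIC = 3.45 mmol/kg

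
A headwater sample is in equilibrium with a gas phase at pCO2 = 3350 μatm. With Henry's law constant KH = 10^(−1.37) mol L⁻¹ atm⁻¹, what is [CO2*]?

[CO2*] = 143 μmol/L

KH = 10^(−1.37) = 4.266×10^-2 mol L⁻¹ atm⁻¹
[CO2*] = KH · pCO2 = 4.266×10^-2 × 3350×10^-6 atm = 1.43×10^-4 mol/L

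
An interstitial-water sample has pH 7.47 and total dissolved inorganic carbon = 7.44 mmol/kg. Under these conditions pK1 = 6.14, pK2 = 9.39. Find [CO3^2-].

α₂ = 1 / (1 + [H⁺]/K2 + [H⁺]²/(K1K2)) = 1 / (1 + 10^+1.92 + 10^+0.59)
   = 1 / (1 + 83.176 + 3.8905) = 1/88.067 = 0.01136
[CO3²⁻] = α₂ × DIC = 0.01136 × 7.44 = 0.0845 mmol/kg

[CO3²⁻] = 0.0845 mmol/kg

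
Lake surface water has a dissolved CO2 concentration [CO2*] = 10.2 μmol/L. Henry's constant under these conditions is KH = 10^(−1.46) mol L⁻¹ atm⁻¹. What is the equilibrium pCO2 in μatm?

KH = 10^(−1.46) = 3.467×10^-2 mol L⁻¹ atm⁻¹
pCO2 = [CO2*]/KH = 10.2×10^-6 / 3.467×10^-2 = 2.94×10^-4 atm = 294 μatm

pCO2 = 294 μatm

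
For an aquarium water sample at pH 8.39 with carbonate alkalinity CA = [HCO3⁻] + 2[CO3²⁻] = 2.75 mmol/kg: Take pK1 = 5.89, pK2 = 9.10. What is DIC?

CA = [HCO3⁻] + 2[CO3²⁻] = (α₁ + 2α₂)·DIC
At pH 8.39: [H⁺]/K1 = 10^-2.50 = 0.0031623, K2/[H⁺] = 10^-0.71 = 0.19498
α₁ = 1/(1 + 0.0031623 + 0.19498) = 1/1.1981 = 0.8346; α₂ = α₁·K2/[H⁺] = 0.1627
α₁ + 2α₂ = 1.1601
DIC = CA / (α₁ + 2α₂) = 2.75 / 1.1601 = 2.37 mmol/kg

DIC = 2.37 mmol/kg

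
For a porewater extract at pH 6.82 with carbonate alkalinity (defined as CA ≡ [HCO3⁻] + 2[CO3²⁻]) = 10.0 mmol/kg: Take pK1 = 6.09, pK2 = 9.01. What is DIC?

CA = [HCO3⁻] + 2[CO3²⁻] = (α₁ + 2α₂)·DIC
At pH 6.82: [H⁺]/K1 = 10^-0.73 = 0.18621, K2/[H⁺] = 10^-2.19 = 0.0064565
α₁ = 1/(1 + 0.18621 + 0.0064565) = 1/1.1927 = 0.8385; α₂ = α₁·K2/[H⁺] = 0.005414
α₁ + 2α₂ = 0.8493
DIC = CA / (α₁ + 2α₂) = 10.0 / 0.8493 = 11.8 mmol/kg

DIC = 11.8 mmol/kg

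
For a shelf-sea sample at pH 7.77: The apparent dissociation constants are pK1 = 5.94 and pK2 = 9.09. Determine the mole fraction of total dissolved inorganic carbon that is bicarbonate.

α₁ = 1 / (1 + [H⁺]/K1 + K2/[H⁺]) = 1 / (1 + 10^-1.83 + 10^-1.32)
   = 1 / (1 + 0.014791 + 0.047863) = 1/1.0627 = 0.9410

α₁ = 0.941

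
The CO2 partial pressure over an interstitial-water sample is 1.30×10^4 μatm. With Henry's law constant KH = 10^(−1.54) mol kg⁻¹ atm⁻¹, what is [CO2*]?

[CO2*] = 375 μmol/kg

KH = 10^(−1.54) = 2.884×10^-2 mol kg⁻¹ atm⁻¹
[CO2*] = KH · pCO2 = 2.884×10^-2 × 1.30×10^4×10^-6 atm = 3.75×10^-4 mol/kg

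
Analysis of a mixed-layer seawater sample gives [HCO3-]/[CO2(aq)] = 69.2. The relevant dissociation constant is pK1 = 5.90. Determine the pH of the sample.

pH = 7.74

From K1 = [H⁺][HCO3-]/[CO2(aq)]:  pH = pK1 + log₁₀([HCO3-]/[CO2(aq)])
log₁₀(69.2) = +1.840
pH = 5.90 + (+1.840) = 7.74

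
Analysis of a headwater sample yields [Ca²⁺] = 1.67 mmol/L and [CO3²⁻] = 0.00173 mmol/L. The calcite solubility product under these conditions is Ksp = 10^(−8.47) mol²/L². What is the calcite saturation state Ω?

Ω = 0.853

Ksp = 10^(−8.47) = 3.388×10^-9
Ω = [Ca²⁺][CO3²⁻]/Ksp = (1.67×10^-3)(0.00173×10^-3) / 3.388×10^-9 = 0.853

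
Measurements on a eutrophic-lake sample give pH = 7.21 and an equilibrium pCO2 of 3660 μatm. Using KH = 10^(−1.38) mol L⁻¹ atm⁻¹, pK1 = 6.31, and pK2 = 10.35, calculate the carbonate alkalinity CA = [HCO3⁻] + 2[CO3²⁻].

[CO2*] = KH · pCO2 = 10^(−1.38) × 3660×10^-6 = 1.526×10^-4 mol/L
α₀ = 1/(1 + K1/[H⁺] + K1K2/[H⁺]²) = 1/(1 + 10^+0.90 + 10^-2.24) = 0.1117
DIC = [CO2*]/α₀ = 1.526×10^-4 / 0.1117 = 1.365 mmol/L
CA = (α₁ + 2α₂)·DIC = (0.8876 + 2×0.0006430) × 1.365 = 1.21 mmol/L

CA = 1.21 mmol/L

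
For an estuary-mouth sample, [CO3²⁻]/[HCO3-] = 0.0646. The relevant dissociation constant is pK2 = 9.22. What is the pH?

From K2 = [H⁺][CO3²⁻]/[HCO3-]:  pH = pK2 + log₁₀([CO3²⁻]/[HCO3-])
log₁₀(0.0646) = -1.190
pH = 9.22 + (-1.190) = 8.03

pH = 8.03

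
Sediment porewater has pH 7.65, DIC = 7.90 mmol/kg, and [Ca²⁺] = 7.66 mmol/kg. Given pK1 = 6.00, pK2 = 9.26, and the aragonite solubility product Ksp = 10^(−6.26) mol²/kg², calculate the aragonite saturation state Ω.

α₂ = 1 / (1 + [H⁺]/K2 + [H⁺]²/(K1K2)) = 1 / (1 + 10^+1.61 + 10^-0.04)
   = 1 / (1 + 40.738 + 0.91201) = 1/42.650 = 0.02345
[CO3²⁻] = α₂ × DIC = 0.02345 × 7.90 = 0.1852 mmol/kg
Ksp = 10^(−6.26) = 5.495×10^-7
Ω = [Ca²⁺][CO3²⁻]/Ksp = (7.66×10^-3)(1.852×10^-4) / 5.495×10^-7 = 2.58

Ω = 2.58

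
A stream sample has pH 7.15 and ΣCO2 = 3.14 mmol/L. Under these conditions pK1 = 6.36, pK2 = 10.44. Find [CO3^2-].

α₂ = 1 / (1 + [H⁺]/K2 + [H⁺]²/(K1K2)) = 1 / (1 + 10^+3.29 + 10^+2.50)
   = 1 / (1 + 1949.8 + 316.23) = 1/2267.1 = 0.0004411
[CO3²⁻] = α₂ × DIC = 0.0004411 × 3.14 = 0.00139 mmol/L = 1.39 μmol/L

[CO3²⁻] = 1.39 μmol/L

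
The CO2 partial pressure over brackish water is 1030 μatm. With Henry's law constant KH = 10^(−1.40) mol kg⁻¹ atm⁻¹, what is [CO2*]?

KH = 10^(−1.40) = 3.981×10^-2 mol kg⁻¹ atm⁻¹
[CO2*] = KH · pCO2 = 3.981×10^-2 × 1030×10^-6 atm = 4.10×10^-5 mol/kg

[CO2*] = 41.0 μmol/kg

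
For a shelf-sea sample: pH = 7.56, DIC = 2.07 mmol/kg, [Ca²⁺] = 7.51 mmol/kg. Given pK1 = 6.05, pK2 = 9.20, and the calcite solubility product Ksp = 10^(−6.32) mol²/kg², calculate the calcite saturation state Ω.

α₂ = 1 / (1 + [H⁺]/K2 + [H⁺]²/(K1K2)) = 1 / (1 + 10^+1.64 + 10^+0.13)
   = 1 / (1 + 43.652 + 1.3490) = 1/46.001 = 0.02174
[CO3²⁻] = α₂ × DIC = 0.02174 × 2.07 = 0.04500 mmol/kg
Ksp = 10^(−6.32) = 4.786×10^-7
Ω = [Ca²⁺][CO3²⁻]/Ksp = (7.51×10^-3)(4.500×10^-5) / 4.786×10^-7 = 0.706

Ω = 0.706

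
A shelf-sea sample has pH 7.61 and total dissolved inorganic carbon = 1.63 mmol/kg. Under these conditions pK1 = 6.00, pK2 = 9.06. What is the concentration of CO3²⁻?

[CO3²⁻] = 0.0546 mmol/kg

α₂ = 1 / (1 + [H⁺]/K2 + [H⁺]²/(K1K2)) = 1 / (1 + 10^+1.45 + 10^-0.16)
   = 1 / (1 + 28.184 + 0.69183) = 1/29.876 = 0.03347
[CO3²⁻] = α₂ × DIC = 0.03347 × 1.63 = 0.0546 mmol/kg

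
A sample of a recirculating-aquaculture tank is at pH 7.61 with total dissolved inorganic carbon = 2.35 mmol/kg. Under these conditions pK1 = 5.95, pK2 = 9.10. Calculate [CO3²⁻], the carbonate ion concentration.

α₂ = 1 / (1 + [H⁺]/K2 + [H⁺]²/(K1K2)) = 1 / (1 + 10^+1.49 + 10^-0.17)
   = 1 / (1 + 30.903 + 0.67608) = 1/32.579 = 0.03069
[CO3²⁻] = α₂ × DIC = 0.03069 × 2.35 = 0.0721 mmol/kg

[CO3²⁻] = 0.0721 mmol/kg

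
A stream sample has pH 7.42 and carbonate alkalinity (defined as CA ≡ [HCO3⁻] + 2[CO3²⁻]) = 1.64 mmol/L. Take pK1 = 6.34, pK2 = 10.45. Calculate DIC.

CA = [HCO3⁻] + 2[CO3²⁻] = (α₁ + 2α₂)·DIC
At pH 7.42: [H⁺]/K1 = 10^-1.08 = 0.083176, K2/[H⁺] = 10^-3.03 = 0.00093325
α₁ = 1/(1 + 0.083176 + 0.00093325) = 1/1.0841 = 0.9224; α₂ = α₁·K2/[H⁺] = 0.0008608
α₁ + 2α₂ = 0.9241
DIC = CA / (α₁ + 2α₂) = 1.64 / 0.9241 = 1.77 mmol/L

DIC = 1.77 mmol/L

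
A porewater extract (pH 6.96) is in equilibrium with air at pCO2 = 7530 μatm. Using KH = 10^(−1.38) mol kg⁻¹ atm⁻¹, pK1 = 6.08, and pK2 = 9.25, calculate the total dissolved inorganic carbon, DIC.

[CO2*] = KH · pCO2 = 10^(−1.38) × 7530×10^-6 = 3.139×10^-4 mol/kg
α₀ = 1/(1 + K1/[H⁺] + K1K2/[H⁺]²) = 1/(1 + 10^+0.88 + 10^-1.41) = 0.1159
DIC = [CO2*]/α₀ = 3.139×10^-4 / 0.1159 = 2.71 mmol/kg

DIC = 2.71 mmol/kg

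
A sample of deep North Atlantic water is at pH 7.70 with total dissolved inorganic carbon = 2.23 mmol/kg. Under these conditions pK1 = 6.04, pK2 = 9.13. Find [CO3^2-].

α₂ = 1 / (1 + [H⁺]/K2 + [H⁺]²/(K1K2)) = 1 / (1 + 10^+1.43 + 10^-0.23)
   = 1 / (1 + 26.915 + 0.58884) = 1/28.504 = 0.03508
[CO3²⁻] = α₂ × DIC = 0.03508 × 2.23 = 0.0782 mmol/kg

[CO3²⁻] = 0.0782 mmol/kg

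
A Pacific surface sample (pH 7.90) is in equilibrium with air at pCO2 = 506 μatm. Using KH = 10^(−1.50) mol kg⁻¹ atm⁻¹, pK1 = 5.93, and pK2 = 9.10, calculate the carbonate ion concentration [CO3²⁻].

[CO3²⁻] = 0.0942 mmol/kg

[CO2*] = KH · pCO2 = 10^(−1.50) × 506×10^-6 = 1.600×10^-5 mol/kg
α₀ = 1/(1 + K1/[H⁺] + K1K2/[H⁺]²) = 1/(1 + 10^+1.97 + 10^+0.77) = 0.009979
DIC = [CO2*]/α₀ = 1.600×10^-5 / 0.009979 = 1.604 mmol/kg
[CO3²⁻] = α₂·DIC; α₂ = 0.05876, so [CO3²⁻] = 0.05876 × 1.604 = 0.0942 mmol/kg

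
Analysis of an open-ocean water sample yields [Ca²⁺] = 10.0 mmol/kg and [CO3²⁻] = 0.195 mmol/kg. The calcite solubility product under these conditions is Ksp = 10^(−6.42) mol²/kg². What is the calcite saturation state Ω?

Ksp = 10^(−6.42) = 3.802×10^-7
Ω = [Ca²⁺][CO3²⁻]/Ksp = (10.0×10^-3)(0.195×10^-3) / 3.802×10^-7 = 5.13

Ω = 5.13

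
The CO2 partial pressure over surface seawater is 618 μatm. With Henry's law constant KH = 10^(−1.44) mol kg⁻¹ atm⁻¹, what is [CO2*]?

[CO2*] = 22.4 μmol/kg

KH = 10^(−1.44) = 3.631×10^-2 mol kg⁻¹ atm⁻¹
[CO2*] = KH · pCO2 = 3.631×10^-2 × 618×10^-6 atm = 2.24×10^-5 mol/kg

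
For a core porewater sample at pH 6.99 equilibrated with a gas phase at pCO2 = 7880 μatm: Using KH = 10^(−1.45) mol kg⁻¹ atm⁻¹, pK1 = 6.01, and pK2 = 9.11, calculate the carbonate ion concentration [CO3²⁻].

[CO3²⁻] = 0.0203 mmol/kg

[CO2*] = KH · pCO2 = 10^(−1.45) × 7880×10^-6 = 2.796×10^-4 mol/kg
α₀ = 1/(1 + K1/[H⁺] + K1K2/[H⁺]²) = 1/(1 + 10^+0.98 + 10^-1.14) = 0.09414
DIC = [CO2*]/α₀ = 2.796×10^-4 / 0.09414 = 2.970 mmol/kg
[CO3²⁻] = α₂·DIC; α₂ = 0.006820, so [CO3²⁻] = 0.006820 × 2.970 = 0.0203 mmol/kg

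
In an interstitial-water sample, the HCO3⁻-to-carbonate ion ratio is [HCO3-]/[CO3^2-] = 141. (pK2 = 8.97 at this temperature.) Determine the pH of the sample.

From K2 = [H⁺][CO3^2-]/[HCO3-]:  pH = pK2 − log₁₀([HCO3-]/[CO3^2-])
log₁₀(141) = +2.149
pH = 8.97 − (+2.149) = 6.82

pH = 6.82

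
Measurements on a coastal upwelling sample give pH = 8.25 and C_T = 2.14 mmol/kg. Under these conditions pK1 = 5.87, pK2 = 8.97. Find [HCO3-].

α₁ = 1 / (1 + [H⁺]/K1 + K2/[H⁺]) = 1 / (1 + 10^-2.38 + 10^-0.72)
   = 1 / (1 + 0.0041687 + 0.19055) = 1/1.1947 = 0.8370
[HCO3⁻] = α₁ × DIC = 0.8370 × 2.14 = 1.79 mmol/kg

[HCO3⁻] = 1.79 mmol/kg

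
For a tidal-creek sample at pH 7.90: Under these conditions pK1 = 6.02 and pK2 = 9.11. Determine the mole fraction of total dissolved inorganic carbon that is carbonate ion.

α₂ = 1 / (1 + [H⁺]/K2 + [H⁺]²/(K1K2)) = 1 / (1 + 10^+1.21 + 10^-0.67)
   = 1 / (1 + 16.218 + 0.21380) = 1/17.432 = 0.05737

α₂ = 0.0574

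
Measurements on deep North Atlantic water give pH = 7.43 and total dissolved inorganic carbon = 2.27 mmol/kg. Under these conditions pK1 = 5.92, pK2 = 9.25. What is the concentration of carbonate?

α₂ = 1 / (1 + [H⁺]/K2 + [H⁺]²/(K1K2)) = 1 / (1 + 10^+1.82 + 10^+0.31)
   = 1 / (1 + 66.069 + 2.0417) = 1/69.111 = 0.01447
[CO3²⁻] = α₂ × DIC = 0.01447 × 2.27 = 0.0328 mmol/kg

[CO3²⁻] = 0.0328 mmol/kg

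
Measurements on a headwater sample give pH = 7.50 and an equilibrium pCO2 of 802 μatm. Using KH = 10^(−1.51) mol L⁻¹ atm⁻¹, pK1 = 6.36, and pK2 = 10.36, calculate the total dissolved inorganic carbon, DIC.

DIC = 0.367 mmol/L

[CO2*] = KH · pCO2 = 10^(−1.51) × 802×10^-6 = 2.478×10^-5 mol/L
α₀ = 1/(1 + K1/[H⁺] + K1K2/[H⁺]²) = 1/(1 + 10^+1.14 + 10^-1.72) = 0.06746
DIC = [CO2*]/α₀ = 2.478×10^-5 / 0.06746 = 0.367 mmol/L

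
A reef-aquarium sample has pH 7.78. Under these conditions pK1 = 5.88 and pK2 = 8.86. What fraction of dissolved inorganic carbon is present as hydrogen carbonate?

α₁ = 1 / (1 + [H⁺]/K1 + K2/[H⁺]) = 1 / (1 + 10^-1.90 + 10^-1.08)
   = 1 / (1 + 0.012589 + 0.083176) = 1/1.0958 = 0.9126

α₁ = 0.913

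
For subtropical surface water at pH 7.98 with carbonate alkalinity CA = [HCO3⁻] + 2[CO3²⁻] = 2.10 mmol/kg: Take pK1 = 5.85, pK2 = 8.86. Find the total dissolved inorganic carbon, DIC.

CA = [HCO3⁻] + 2[CO3²⁻] = (α₁ + 2α₂)·DIC
At pH 7.98: [H⁺]/K1 = 10^-2.13 = 0.0074131, K2/[H⁺] = 10^-0.88 = 0.13183
α₁ = 1/(1 + 0.0074131 + 0.13183) = 1/1.1392 = 0.8778; α₂ = α₁·K2/[H⁺] = 0.1157
α₁ + 2α₂ = 1.1092
DIC = CA / (α₁ + 2α₂) = 2.10 / 1.1092 = 1.89 mmol/kg

DIC = 1.89 mmol/kg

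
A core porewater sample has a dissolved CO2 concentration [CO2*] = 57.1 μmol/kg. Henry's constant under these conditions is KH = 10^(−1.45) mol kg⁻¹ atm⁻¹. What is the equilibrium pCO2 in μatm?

KH = 10^(−1.45) = 3.548×10^-2 mol kg⁻¹ atm⁻¹
pCO2 = [CO2*]/KH = 57.1×10^-6 / 3.548×10^-2 = 1.61×10^-3 atm = 1610 μatm

pCO2 = 1610 μatm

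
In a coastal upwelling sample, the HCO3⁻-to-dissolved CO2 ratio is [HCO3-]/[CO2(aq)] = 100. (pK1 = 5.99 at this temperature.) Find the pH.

pH = 7.99

From K1 = [H⁺][HCO3-]/[CO2(aq)]:  pH = pK1 + log₁₀([HCO3-]/[CO2(aq)])
log₁₀(100) = +2.000
pH = 5.99 + (+2.000) = 7.99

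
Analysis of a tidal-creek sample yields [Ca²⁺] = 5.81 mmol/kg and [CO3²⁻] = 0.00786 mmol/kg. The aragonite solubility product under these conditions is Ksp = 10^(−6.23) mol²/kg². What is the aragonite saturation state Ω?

Ω = 0.0776

Ksp = 10^(−6.23) = 5.888×10^-7
Ω = [Ca²⁺][CO3²⁻]/Ksp = (5.81×10^-3)(0.00786×10^-3) / 5.888×10^-7 = 0.0776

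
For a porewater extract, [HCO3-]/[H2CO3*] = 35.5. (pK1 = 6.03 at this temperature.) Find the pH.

From K1 = [H⁺][HCO3-]/[H2CO3*]:  pH = pK1 + log₁₀([HCO3-]/[H2CO3*])
log₁₀(35.5) = +1.550
pH = 6.03 + (+1.550) = 7.58

pH = 7.58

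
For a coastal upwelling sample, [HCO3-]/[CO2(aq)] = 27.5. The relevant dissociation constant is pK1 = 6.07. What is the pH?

pH = 7.51

From K1 = [H⁺][HCO3-]/[CO2(aq)]:  pH = pK1 + log₁₀([HCO3-]/[CO2(aq)])
log₁₀(27.5) = +1.439
pH = 6.07 + (+1.439) = 7.51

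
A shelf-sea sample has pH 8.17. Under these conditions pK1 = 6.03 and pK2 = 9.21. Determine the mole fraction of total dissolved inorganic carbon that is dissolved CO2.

α₀ = 0.00660

α₀ = 1 / (1 + K1/[H⁺] + K1K2/[H⁺]²) = 1 / (1 + 10^+2.14 + 10^+1.10)
   = 1 / (1 + 138.04 + 12.589) = 1/151.63 = 0.006595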